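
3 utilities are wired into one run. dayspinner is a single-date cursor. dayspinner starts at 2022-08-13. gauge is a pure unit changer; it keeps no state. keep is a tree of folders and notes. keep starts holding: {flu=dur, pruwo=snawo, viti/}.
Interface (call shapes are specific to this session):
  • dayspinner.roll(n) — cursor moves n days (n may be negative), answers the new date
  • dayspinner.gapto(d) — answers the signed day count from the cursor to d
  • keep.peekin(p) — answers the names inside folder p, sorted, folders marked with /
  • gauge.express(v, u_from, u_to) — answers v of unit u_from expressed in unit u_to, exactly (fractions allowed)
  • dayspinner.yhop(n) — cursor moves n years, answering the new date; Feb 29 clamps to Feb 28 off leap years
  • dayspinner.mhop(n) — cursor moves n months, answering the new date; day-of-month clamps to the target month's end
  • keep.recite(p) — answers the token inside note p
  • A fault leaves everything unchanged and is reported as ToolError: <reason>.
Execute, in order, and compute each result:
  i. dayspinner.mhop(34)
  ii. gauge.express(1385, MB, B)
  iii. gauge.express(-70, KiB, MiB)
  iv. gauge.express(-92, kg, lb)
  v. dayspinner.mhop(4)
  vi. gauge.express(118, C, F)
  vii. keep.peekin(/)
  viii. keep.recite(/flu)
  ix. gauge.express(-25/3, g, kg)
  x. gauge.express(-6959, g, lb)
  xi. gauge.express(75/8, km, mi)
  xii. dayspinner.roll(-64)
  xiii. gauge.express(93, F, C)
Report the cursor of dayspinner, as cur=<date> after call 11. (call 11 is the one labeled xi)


·→ mhop(n: 34)
·← 2025-06-13
·→ express(v: 1385, u_from: MB, u_to: B)
·← 1385000000
·→ express(v: -70, u_from: KiB, u_to: MiB)
·← -35/512
·→ express(v: -92, u_from: kg, u_to: lb)
·← -9200000000/45359237
·→ mhop(n: 4)
·← 2025-10-13
·→ express(v: 118, u_from: C, u_to: F)
·← 1222/5
·→ peekin(p: /)
·← [flu, pruwo, viti/]
·→ recite(p: /flu)
·← dur
·→ express(v: -25/3, u_from: g, u_to: kg)
·← -1/120
·→ express(v: -6959, u_from: g, u_to: lb)
·← -695900000/45359237
·→ express(v: 75/8, u_from: km, u_to: mi)
·← 390625/67056
·→ roll(n: -64)
·← 2025-08-10
·→ express(v: 93, u_from: F, u_to: C)
·← 305/9

Answer: cur=2025-10-13


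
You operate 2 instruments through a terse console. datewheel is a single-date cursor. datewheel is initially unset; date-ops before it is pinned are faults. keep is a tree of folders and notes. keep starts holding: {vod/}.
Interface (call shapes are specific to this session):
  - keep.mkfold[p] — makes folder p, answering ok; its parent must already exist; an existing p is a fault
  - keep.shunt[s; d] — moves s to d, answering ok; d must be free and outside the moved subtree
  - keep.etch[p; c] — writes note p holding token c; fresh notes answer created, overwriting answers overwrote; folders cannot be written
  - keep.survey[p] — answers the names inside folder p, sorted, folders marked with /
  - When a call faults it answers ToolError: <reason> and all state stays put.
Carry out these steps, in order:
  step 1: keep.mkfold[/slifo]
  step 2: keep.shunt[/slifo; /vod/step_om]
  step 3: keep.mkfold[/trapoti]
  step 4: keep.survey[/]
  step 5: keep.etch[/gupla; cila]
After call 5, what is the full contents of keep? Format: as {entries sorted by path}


Answer: {gupla=cila, trapoti/, vod/, vod/step_om/}

Derivation:
·→ mkfold(p→/slifo)
·← ok
·→ shunt(s→/slifo, d→/vod/step_om)
·← ok
·→ mkfold(p→/trapoti)
·← ok
·→ survey(p→/)
·← [trapoti/, vod/]
·→ etch(p→/gupla, c→cila)
·← created


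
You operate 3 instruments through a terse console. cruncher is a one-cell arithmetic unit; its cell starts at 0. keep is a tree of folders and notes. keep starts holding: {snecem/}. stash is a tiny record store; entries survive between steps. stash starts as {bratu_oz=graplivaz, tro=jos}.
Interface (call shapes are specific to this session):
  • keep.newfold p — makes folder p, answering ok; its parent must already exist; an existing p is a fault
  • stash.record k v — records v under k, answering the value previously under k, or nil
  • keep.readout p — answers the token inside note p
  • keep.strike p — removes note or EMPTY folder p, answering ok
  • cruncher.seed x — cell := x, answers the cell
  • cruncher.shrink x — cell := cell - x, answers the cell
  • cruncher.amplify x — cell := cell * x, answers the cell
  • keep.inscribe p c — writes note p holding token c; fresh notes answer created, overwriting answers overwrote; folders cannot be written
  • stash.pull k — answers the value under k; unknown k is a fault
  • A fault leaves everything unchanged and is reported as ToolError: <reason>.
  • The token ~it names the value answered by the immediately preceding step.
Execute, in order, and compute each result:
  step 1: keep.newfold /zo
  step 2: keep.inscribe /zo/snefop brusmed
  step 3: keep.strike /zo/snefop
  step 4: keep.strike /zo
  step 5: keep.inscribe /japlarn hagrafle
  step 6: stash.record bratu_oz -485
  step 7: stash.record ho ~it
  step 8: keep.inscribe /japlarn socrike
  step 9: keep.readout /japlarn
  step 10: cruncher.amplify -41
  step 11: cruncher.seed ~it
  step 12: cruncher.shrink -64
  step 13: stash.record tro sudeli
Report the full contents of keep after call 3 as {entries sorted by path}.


Answer: {snecem/, zo/}

Derivation:
CALL newfold[/zo]
RET  ok
CALL inscribe[/zo/snefop; brusmed]
RET  created
CALL strike[/zo/snefop]
RET  ok
CALL strike[/zo]
RET  ok
CALL inscribe[/japlarn; hagrafle]
RET  created
CALL record[bratu_oz; -485]
RET  graplivaz
CALL record[ho; ~it]
RET  nil
CALL inscribe[/japlarn; socrike]
RET  overwrote
CALL readout[/japlarn]
RET  socrike
CALL amplify[-41]
RET  0
CALL seed[~it]
RET  0
CALL shrink[-64]
RET  64
CALL record[tro; sudeli]
RET  jos


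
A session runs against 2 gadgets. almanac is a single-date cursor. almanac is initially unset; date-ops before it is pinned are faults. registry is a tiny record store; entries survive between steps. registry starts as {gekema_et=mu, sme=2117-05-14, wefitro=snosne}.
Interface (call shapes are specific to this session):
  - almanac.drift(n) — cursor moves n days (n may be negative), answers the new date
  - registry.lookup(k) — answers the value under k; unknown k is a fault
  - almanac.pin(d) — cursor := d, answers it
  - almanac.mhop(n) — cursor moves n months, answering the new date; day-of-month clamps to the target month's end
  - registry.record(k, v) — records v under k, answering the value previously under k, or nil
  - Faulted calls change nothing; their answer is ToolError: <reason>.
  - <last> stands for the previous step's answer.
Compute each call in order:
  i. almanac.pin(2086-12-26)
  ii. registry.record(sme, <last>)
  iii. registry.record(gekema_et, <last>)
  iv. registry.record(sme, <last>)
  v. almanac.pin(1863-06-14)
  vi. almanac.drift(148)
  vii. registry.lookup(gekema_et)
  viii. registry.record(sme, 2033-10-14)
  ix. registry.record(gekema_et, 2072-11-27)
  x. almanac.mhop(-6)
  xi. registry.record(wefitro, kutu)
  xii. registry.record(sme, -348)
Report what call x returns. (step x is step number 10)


Answer: 1863-05-09

Derivation:
>> almanac.pin(d: 2086-12-26)
<< 2086-12-26
>> registry.record(k: sme, v: <last>)
<< 2117-05-14
>> registry.record(k: gekema_et, v: <last>)
<< mu
>> registry.record(k: sme, v: <last>)
<< 2086-12-26
>> almanac.pin(d: 1863-06-14)
<< 1863-06-14
>> almanac.drift(n: 148)
<< 1863-11-09
>> registry.lookup(k: gekema_et)
<< 2117-05-14
>> registry.record(k: sme, v: 2033-10-14)
<< mu
>> registry.record(k: gekema_et, v: 2072-11-27)
<< 2117-05-14
>> almanac.mhop(n: -6)
<< 1863-05-09
>> registry.record(k: wefitro, v: kutu)
<< snosne
>> registry.record(k: sme, v: -348)
<< 2033-10-14


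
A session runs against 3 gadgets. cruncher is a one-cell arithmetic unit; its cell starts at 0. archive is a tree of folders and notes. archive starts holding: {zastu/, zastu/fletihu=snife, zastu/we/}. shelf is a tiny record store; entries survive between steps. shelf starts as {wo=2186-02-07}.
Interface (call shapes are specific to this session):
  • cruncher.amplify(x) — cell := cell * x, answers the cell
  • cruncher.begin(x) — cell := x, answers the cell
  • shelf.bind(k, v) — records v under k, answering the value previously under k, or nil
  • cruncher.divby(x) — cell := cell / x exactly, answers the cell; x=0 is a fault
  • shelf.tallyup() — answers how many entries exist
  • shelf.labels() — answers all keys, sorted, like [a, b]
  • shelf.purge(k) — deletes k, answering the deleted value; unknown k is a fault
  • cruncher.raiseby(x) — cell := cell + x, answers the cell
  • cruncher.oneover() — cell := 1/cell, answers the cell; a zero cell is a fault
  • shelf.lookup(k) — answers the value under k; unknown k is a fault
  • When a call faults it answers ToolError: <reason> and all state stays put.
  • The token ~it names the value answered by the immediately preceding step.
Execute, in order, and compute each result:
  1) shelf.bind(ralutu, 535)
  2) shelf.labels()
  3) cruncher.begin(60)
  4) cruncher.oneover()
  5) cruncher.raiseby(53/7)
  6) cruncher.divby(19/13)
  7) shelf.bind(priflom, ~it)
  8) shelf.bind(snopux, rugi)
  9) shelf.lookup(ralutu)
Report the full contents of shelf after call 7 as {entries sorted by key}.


I run bind on k=ralutu, v=535, and see nil.
I use labels(), and observe [ralutu, wo].
I call begin on x=60, and get 60.
Calling oneover, which returns 1/60.
Calling raiseby on x=53/7, and observe 3187/420.
I call divby on x=19/13, — result: 41431/7980.
I call bind on k=priflom, v=~it, → nil.
I invoke bind on k=snopux, v=rugi: nil.
Next I call lookup on k=ralutu, — result: 535.

Answer: {priflom=41431/7980, ralutu=535, wo=2186-02-07}


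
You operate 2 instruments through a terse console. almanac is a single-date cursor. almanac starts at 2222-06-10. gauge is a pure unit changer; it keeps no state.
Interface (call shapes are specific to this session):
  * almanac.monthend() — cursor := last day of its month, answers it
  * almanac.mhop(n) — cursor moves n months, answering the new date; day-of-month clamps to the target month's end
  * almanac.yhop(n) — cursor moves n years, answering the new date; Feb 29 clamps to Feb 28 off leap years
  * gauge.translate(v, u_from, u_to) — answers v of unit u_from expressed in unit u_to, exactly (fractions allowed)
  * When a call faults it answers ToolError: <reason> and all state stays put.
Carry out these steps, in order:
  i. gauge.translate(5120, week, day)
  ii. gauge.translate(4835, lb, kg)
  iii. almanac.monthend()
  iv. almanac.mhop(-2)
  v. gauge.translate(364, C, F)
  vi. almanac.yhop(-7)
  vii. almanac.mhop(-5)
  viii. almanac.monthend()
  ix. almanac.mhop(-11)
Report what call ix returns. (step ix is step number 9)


[in] gauge.translate 5120 week day
  35840
[in] gauge.translate 4835 lb kg
  43862382179/20000000
[in] almanac.monthend
  2222-06-30
[in] almanac.mhop -2
  2222-04-30
[in] gauge.translate 364 C F
  3436/5
[in] almanac.yhop -7
  2215-04-30
[in] almanac.mhop -5
  2214-11-30
[in] almanac.monthend
  2214-11-30
[in] almanac.mhop -11
  2213-12-30

Answer: 2213-12-30


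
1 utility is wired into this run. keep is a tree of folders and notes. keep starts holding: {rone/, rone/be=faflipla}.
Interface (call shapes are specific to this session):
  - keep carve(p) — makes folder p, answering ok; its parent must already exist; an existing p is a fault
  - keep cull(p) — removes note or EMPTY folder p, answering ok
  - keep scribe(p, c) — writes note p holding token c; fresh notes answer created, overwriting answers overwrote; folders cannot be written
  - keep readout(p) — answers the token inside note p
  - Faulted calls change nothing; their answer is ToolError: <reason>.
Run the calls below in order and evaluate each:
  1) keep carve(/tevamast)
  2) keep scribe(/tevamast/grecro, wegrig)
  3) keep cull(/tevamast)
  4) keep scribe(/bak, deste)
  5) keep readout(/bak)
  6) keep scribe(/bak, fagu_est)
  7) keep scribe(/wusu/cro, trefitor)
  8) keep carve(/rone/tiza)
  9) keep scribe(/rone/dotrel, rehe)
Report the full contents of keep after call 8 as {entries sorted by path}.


>>> keep carve p: /tevamast
:: ok
>>> keep scribe p: /tevamast/grecro c: wegrig
:: created
>>> keep cull p: /tevamast
:: ToolError: not empty
>>> keep scribe p: /bak c: deste
:: created
>>> keep readout p: /bak
:: deste
>>> keep scribe p: /bak c: fagu_est
:: overwrote
>>> keep scribe p: /wusu/cro c: trefitor
:: ToolError: no parent
>>> keep carve p: /rone/tiza
:: ok
>>> keep scribe p: /rone/dotrel c: rehe
:: created

Answer: {bak=fagu_est, rone/, rone/be=faflipla, rone/tiza/, tevamast/, tevamast/grecro=wegrig}


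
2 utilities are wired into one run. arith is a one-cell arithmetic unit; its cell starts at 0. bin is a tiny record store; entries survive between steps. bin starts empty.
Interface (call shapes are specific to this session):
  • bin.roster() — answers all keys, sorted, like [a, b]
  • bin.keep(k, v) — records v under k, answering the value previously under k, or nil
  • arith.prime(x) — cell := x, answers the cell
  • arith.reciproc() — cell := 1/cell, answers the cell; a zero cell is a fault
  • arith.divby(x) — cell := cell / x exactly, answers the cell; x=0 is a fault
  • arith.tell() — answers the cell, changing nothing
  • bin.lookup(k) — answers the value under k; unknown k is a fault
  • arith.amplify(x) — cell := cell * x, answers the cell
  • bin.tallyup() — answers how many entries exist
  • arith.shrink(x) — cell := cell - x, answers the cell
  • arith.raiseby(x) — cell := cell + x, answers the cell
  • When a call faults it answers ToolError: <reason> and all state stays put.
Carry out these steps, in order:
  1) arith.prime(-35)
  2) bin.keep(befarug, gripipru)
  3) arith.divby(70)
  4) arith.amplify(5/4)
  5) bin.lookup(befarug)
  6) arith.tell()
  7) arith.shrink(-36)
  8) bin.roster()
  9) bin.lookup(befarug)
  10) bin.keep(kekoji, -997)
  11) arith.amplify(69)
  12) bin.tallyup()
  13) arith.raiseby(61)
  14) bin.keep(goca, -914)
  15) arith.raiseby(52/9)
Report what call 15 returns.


-- arith.prime(x→-35) ~> -35
-- bin.keep(k→befarug, v→gripipru) ~> nil
-- arith.divby(x→70) ~> -1/2
-- arith.amplify(x→5/4) ~> -5/8
-- bin.lookup(k→befarug) ~> gripipru
-- arith.tell() ~> -5/8
-- arith.shrink(x→-36) ~> 283/8
-- bin.roster() ~> [befarug]
-- bin.lookup(k→befarug) ~> gripipru
-- bin.keep(k→kekoji, v→-997) ~> nil
-- arith.amplify(x→69) ~> 19527/8
-- bin.tallyup() ~> 2
-- arith.raiseby(x→61) ~> 20015/8
-- bin.keep(k→goca, v→-914) ~> nil
-- arith.raiseby(x→52/9) ~> 180551/72

Answer: 180551/72


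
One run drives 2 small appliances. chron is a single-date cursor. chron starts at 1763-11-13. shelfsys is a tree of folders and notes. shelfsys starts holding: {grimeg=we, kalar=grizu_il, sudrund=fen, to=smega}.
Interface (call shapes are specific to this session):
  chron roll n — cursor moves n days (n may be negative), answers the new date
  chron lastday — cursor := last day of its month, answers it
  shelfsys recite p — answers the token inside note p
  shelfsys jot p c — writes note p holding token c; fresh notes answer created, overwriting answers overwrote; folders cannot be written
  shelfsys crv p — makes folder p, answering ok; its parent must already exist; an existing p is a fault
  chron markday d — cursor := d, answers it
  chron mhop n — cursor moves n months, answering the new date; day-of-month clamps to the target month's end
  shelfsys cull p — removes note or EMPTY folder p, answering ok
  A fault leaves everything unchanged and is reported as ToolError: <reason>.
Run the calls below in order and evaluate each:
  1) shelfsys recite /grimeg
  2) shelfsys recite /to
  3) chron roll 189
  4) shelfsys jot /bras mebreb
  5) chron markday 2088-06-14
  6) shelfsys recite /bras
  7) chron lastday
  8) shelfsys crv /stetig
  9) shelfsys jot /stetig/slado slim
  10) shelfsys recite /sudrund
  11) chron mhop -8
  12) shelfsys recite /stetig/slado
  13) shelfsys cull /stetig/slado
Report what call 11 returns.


Act: shelfsys recite[p→/grimeg]
Obs: we
Act: shelfsys recite[p→/to]
Obs: smega
Act: chron roll[n→189]
Obs: 1764-05-20
Act: shelfsys jot[p→/bras; c→mebreb]
Obs: created
Act: chron markday[d→2088-06-14]
Obs: 2088-06-14
Act: shelfsys recite[p→/bras]
Obs: mebreb
Act: chron lastday[]
Obs: 2088-06-30
Act: shelfsys crv[p→/stetig]
Obs: ok
Act: shelfsys jot[p→/stetig/slado; c→slim]
Obs: created
Act: shelfsys recite[p→/sudrund]
Obs: fen
Act: chron mhop[n→-8]
Obs: 2087-10-30
Act: shelfsys recite[p→/stetig/slado]
Obs: slim
Act: shelfsys cull[p→/stetig/slado]
Obs: ok

Answer: 2087-10-30


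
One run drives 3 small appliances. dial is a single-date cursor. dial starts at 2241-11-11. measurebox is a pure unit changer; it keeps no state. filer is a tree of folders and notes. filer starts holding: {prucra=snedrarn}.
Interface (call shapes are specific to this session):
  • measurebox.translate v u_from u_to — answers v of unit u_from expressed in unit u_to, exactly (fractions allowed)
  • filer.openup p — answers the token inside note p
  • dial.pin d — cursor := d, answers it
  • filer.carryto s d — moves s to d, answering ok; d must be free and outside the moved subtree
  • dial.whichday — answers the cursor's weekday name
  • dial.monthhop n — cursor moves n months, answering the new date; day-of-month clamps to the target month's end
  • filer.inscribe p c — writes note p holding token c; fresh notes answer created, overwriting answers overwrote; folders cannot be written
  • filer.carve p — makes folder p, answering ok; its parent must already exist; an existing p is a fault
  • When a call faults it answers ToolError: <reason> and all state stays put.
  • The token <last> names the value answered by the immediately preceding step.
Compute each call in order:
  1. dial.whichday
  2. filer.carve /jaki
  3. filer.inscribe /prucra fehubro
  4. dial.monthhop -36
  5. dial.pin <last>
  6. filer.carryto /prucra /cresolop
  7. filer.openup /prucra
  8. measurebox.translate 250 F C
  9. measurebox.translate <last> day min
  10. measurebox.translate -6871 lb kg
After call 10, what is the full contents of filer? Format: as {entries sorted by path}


Answer: {cresolop=fehubro, jaki/}

Derivation:
! whichday() ~> Thursday
! carve(/jaki) ~> ok
! inscribe(/prucra, fehubro) ~> overwrote
! monthhop(-36) ~> 2238-11-11
! pin(<last>) ~> 2238-11-11
! carryto(/prucra, /cresolop) ~> ok
! openup(/prucra) ~> ToolError: not found
! translate(250, F, C) ~> 1090/9
! translate(<last>, day, min) ~> 174400
! translate(-6871, lb, kg) ~> -311663317427/100000000


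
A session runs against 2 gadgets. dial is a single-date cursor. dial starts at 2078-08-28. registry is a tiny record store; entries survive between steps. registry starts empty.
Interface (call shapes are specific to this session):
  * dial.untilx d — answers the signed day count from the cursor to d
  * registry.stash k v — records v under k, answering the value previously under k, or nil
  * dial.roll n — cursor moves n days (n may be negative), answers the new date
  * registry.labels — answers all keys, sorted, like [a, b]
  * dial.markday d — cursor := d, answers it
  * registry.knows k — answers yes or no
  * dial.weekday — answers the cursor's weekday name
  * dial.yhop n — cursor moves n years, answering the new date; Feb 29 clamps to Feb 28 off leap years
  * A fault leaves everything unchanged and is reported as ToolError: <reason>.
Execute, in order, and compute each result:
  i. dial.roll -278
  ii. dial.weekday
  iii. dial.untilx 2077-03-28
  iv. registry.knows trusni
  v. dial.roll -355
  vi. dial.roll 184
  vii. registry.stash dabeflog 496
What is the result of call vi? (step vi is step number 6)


Then roll using -278, and see 2077-11-23.
Using weekday(): Tuesday.
Now I run untilx using 2077-03-28: -240.
Now I run knows using trusni: no.
I invoke roll using -355, — result: 2076-12-03.
Now I run roll using 184, — result: 2077-06-05.
Calling stash using dabeflog, 496, which returns nil.

Answer: 2077-06-05


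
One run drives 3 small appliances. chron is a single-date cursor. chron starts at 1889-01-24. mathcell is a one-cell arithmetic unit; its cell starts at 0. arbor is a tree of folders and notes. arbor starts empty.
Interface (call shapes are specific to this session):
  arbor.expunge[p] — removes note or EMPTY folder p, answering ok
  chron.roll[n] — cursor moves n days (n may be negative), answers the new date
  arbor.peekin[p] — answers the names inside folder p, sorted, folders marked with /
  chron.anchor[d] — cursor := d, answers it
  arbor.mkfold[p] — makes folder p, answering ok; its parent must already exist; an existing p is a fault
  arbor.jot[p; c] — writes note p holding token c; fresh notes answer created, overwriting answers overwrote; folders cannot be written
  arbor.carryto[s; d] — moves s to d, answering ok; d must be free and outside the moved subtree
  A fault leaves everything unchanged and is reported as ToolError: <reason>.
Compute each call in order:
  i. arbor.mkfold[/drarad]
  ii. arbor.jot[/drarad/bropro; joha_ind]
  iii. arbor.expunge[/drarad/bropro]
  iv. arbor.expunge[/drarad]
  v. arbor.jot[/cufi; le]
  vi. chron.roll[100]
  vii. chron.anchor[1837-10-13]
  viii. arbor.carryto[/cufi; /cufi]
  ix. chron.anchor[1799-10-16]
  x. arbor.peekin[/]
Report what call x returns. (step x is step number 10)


Answer: [cufi]

Derivation:
Next I call arbor.mkfold on p→/drarad, and observe ok.
I call arbor.jot on p→/drarad/bropro, c→joha_ind, and see created.
I run arbor.expunge on p→/drarad/bropro, giving ok.
Next I call arbor.expunge on p→/drarad, — result: ok.
Then arbor.jot on p→/cufi, c→le, which returns created.
Using chron.roll on n→100, which returns 1889-05-04.
I run chron.anchor on d→1837-10-13, — result: 1837-10-13.
I try arbor.carryto on s→/cufi, d→/cufi, yielding ToolError: exists.
I call chron.anchor on d→1799-10-16: 1799-10-16.
I use arbor.peekin on p→/, giving [cufi].


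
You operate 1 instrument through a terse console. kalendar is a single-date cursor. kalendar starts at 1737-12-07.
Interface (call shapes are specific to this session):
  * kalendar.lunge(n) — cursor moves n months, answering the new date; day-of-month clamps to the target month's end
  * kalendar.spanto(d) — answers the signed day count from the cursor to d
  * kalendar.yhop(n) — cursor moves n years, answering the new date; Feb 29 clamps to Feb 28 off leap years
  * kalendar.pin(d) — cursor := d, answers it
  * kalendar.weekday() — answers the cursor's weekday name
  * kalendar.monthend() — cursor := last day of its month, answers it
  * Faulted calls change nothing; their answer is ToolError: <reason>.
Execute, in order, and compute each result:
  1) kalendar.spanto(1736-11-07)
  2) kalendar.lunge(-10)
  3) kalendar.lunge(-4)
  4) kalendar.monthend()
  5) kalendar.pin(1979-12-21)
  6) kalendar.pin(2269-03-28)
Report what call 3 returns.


Answer: 1736-10-07

Derivation:
% kalendar.spanto 1736-11-07
= -395
% kalendar.lunge -10
= 1737-02-07
% kalendar.lunge -4
= 1736-10-07
% kalendar.monthend
= 1736-10-31
% kalendar.pin 1979-12-21
= 1979-12-21
% kalendar.pin 2269-03-28
= 2269-03-28


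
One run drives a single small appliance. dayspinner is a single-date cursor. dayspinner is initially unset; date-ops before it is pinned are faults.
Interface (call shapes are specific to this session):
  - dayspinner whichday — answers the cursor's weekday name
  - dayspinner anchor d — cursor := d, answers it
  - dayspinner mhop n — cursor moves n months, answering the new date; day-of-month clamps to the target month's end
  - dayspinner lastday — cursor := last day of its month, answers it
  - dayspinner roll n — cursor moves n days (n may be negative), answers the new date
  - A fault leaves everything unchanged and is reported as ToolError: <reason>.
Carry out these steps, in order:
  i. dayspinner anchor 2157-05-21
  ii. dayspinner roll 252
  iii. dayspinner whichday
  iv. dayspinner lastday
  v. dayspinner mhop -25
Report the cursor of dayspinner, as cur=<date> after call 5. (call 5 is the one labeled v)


-- dayspinner anchor(d→2157-05-21) => 2157-05-21
-- dayspinner roll(n→252) => 2158-01-28
-- dayspinner whichday() => Saturday
-- dayspinner lastday() => 2158-01-31
-- dayspinner mhop(n→-25) => 2155-12-31

Answer: cur=2155-12-31


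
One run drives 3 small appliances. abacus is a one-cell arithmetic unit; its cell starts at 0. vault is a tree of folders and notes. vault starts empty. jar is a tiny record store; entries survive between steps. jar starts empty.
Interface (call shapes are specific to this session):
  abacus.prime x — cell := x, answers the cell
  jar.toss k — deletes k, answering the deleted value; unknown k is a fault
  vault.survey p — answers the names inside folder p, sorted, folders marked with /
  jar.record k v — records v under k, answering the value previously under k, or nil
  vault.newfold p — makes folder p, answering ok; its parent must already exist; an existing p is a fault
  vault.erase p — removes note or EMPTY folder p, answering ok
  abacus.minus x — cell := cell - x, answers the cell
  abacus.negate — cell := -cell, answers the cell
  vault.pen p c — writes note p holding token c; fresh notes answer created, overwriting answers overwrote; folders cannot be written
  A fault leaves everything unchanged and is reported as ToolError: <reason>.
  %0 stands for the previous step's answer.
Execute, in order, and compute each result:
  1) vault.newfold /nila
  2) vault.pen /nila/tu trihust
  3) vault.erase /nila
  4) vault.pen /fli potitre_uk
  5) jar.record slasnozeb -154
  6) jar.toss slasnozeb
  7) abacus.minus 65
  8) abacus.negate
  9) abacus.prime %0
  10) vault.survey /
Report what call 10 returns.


I invoke vault.newfold passing p=/nila: ok.
I call vault.pen passing p=/nila/tu, c=trihust: created.
Now I run vault.erase passing p=/nila: ToolError: not empty.
Using vault.pen passing p=/fli, c=potitre_uk: created.
Next I call jar.record passing k=slasnozeb, v=-154: nil.
Now I run jar.toss passing k=slasnozeb, → -154.
Invoking abacus.minus passing x=65: -65.
I use abacus.negate, giving 65.
I invoke abacus.prime passing x=%0, and get 65.
I try vault.survey passing p=/, and get [fli, nila/].

Answer: [fli, nila/]


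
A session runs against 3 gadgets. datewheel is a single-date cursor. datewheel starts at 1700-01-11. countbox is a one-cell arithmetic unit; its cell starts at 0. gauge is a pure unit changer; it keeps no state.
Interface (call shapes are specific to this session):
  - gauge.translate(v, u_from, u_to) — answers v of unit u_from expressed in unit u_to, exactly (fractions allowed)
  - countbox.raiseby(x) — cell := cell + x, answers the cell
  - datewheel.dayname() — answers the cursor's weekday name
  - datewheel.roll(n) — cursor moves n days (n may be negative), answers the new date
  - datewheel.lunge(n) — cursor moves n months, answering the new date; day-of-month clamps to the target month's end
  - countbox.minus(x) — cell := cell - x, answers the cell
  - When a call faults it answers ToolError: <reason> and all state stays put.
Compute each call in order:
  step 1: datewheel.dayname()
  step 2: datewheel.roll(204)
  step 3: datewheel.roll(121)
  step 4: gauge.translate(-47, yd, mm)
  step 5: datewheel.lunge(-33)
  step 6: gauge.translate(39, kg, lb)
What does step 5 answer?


Calling datewheel.dayname: Monday.
I invoke datewheel.roll with n=204, and see 1700-08-03.
Now I run datewheel.roll with n=121, giving 1700-12-02.
Then gauge.translate with v=-47, u_from=yd, u_to=mm, and get -214884/5.
Invoking datewheel.lunge with n=-33, — result: 1698-03-02.
I invoke gauge.translate with v=39, u_from=kg, u_to=lb, which returns 3900000000/45359237.

Answer: 1698-03-02


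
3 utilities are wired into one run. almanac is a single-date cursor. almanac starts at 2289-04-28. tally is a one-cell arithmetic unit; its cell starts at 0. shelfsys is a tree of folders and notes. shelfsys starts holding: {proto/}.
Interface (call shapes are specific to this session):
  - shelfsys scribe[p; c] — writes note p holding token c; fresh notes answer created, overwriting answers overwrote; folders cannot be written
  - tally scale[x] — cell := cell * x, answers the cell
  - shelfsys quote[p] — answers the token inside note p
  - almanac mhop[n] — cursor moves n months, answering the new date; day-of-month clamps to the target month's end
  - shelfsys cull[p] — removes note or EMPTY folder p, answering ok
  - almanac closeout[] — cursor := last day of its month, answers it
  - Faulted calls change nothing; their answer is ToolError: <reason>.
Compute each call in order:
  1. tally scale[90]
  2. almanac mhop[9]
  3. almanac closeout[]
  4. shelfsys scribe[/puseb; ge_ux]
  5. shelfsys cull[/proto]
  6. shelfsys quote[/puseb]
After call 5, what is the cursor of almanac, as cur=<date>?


Then tally scale(x=90), and get 0.
I try almanac mhop(n=9), and see 2290-01-28.
Invoking almanac closeout(), and get 2290-01-31.
I use shelfsys scribe(p=/puseb, c=ge_ux), — result: created.
Invoking shelfsys cull(p=/proto): ok.
Invoking shelfsys quote(p=/puseb), — result: ge_ux.

Answer: cur=2290-01-31


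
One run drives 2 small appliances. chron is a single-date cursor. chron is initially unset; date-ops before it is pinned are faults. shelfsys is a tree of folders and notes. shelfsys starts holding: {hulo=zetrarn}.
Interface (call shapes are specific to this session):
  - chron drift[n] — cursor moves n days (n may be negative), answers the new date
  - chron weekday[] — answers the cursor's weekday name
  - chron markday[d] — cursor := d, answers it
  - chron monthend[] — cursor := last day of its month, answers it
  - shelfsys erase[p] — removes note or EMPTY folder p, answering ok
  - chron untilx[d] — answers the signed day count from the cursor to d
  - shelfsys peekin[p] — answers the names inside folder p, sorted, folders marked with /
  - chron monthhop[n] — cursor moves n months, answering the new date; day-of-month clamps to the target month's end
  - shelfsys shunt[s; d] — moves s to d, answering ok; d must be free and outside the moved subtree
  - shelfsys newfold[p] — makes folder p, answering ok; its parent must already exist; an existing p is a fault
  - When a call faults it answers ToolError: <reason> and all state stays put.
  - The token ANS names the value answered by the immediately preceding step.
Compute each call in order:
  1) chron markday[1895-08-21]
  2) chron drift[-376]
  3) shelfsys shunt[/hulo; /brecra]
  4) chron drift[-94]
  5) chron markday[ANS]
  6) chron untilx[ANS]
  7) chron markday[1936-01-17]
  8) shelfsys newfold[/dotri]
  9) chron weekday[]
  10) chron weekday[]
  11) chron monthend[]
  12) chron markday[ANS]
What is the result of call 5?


;; 1. chron markday(d: 1895-08-21) : 1895-08-21
;; 2. chron drift(n: -376) : 1894-08-10
;; 3. shelfsys shunt(s: /hulo, d: /brecra) : ok
;; 4. chron drift(n: -94) : 1894-05-08
;; 5. chron markday(d: ANS) : 1894-05-08
;; 6. chron untilx(d: ANS) : 0
;; 7. chron markday(d: 1936-01-17) : 1936-01-17
;; 8. shelfsys newfold(p: /dotri) : ok
;; 9. chron weekday() : Friday
;; 10. chron weekday() : Friday
;; 11. chron monthend() : 1936-01-31
;; 12. chron markday(d: ANS) : 1936-01-31

Answer: 1894-05-08


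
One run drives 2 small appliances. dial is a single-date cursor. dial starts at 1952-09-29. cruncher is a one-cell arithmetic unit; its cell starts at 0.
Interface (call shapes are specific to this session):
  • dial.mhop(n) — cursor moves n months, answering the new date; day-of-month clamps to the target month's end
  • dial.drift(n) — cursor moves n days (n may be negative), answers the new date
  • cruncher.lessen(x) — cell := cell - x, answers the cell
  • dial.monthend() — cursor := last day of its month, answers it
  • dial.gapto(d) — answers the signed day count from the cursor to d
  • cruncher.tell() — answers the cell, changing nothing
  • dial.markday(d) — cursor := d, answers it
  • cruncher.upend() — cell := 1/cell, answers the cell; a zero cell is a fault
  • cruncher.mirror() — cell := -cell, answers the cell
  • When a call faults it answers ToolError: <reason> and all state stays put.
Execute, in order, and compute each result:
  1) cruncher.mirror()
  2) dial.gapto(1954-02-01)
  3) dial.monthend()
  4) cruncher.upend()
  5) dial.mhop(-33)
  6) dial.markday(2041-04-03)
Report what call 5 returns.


> cruncher.mirror
[out] 0
> dial.gapto d='1954-02-01'
[out] 490
> dial.monthend
[out] 1952-09-30
> cruncher.upend
[out] ToolError: reciprocal of zero
> dial.mhop n='-33'
[out] 1949-12-30
> dial.markday d='2041-04-03'
[out] 2041-04-03

Answer: 1949-12-30


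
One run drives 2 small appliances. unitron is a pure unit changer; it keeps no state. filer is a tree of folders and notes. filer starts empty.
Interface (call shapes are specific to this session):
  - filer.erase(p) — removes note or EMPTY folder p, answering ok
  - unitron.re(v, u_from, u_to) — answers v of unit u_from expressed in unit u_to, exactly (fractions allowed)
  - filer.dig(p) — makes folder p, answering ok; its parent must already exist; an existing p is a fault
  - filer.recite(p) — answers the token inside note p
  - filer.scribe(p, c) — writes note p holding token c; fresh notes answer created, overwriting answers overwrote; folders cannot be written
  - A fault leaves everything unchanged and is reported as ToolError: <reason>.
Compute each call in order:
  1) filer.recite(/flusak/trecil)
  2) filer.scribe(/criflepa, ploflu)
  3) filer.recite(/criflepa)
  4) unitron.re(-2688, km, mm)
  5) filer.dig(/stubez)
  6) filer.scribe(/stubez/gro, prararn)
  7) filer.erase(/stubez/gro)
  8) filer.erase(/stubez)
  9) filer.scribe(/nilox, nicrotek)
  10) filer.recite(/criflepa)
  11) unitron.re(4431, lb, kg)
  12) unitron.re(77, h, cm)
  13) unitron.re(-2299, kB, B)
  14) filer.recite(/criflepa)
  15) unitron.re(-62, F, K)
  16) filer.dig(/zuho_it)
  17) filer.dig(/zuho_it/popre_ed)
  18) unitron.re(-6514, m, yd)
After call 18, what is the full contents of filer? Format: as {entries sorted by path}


Answer: {criflepa=ploflu, nilox=nicrotek, zuho_it/, zuho_it/popre_ed/}

Derivation:
Now I run filer.recite with p→/flusak/trecil, — result: ToolError: not found.
Next I call filer.scribe with p→/criflepa, c→ploflu, and get created.
Then filer.recite with p→/criflepa: ploflu.
I run unitron.re with v→-2688, u_from→km, u_to→mm, giving -2688000000.
I use filer.dig with p→/stubez: ok.
Now I run filer.scribe with p→/stubez/gro, c→prararn, and observe created.
Calling filer.erase with p→/stubez/gro, and get ok.
I try filer.erase with p→/stubez: ok.
I use filer.scribe with p→/nilox, c→nicrotek, which returns created.
Using filer.recite with p→/criflepa, giving ploflu.
Invoking unitron.re with v→4431, u_from→lb, u_to→kg, and see 200986779147/100000000.
I invoke unitron.re with v→77, u_from→h, u_to→cm, which returns ToolError: incompatible units.
Using unitron.re with v→-2299, u_from→kB, u_to→B, — result: -2299000.
Invoking filer.recite with p→/criflepa, → ploflu.
I invoke unitron.re with v→-62, u_from→F, u_to→K, — result: 39767/180.
Then filer.dig with p→/zuho_it, and observe ok.
I use filer.dig with p→/zuho_it/popre_ed, yielding ok.
Next I call unitron.re with v→-6514, u_from→m, u_to→yd, → -8142500/1143.


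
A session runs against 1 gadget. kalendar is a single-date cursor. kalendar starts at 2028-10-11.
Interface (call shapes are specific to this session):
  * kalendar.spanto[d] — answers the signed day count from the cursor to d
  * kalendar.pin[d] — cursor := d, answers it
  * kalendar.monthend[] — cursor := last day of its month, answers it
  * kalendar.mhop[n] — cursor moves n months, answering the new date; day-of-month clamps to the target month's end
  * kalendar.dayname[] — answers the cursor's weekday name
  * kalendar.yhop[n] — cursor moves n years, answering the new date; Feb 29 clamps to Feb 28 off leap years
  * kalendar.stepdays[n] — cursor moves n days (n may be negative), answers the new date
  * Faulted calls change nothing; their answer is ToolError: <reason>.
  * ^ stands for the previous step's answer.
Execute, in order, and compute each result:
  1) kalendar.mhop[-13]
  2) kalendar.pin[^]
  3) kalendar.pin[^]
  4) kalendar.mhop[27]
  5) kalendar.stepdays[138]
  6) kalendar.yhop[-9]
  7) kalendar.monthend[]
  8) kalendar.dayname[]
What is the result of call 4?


Answer: 2029-12-11

Derivation:
Do: mhop[n: -13]
See: 2027-09-11
Do: pin[d: ^]
See: 2027-09-11
Do: pin[d: ^]
See: 2027-09-11
Do: mhop[n: 27]
See: 2029-12-11
Do: stepdays[n: 138]
See: 2030-04-28
Do: yhop[n: -9]
See: 2021-04-28
Do: monthend[]
See: 2021-04-30
Do: dayname[]
See: Friday


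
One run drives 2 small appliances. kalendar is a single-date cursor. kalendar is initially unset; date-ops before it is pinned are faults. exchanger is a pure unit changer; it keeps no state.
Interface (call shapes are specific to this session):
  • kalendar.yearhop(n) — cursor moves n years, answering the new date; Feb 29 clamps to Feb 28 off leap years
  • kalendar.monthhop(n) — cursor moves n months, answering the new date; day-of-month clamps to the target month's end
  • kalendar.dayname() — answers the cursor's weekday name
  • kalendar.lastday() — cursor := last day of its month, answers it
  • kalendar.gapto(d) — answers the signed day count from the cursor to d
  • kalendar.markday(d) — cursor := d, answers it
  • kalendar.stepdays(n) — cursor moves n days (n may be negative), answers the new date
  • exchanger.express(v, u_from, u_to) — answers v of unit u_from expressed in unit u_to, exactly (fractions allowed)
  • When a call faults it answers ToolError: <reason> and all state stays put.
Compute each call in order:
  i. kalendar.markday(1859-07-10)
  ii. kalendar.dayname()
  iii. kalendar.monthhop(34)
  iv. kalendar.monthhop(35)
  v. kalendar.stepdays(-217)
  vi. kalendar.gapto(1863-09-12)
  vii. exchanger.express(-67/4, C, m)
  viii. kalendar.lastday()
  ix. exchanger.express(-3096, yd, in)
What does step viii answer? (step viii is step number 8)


>> kalendar.markday(d='1859-07-10')
<< 1859-07-10
>> kalendar.dayname()
<< Sunday
>> kalendar.monthhop(n='34')
<< 1862-05-10
>> kalendar.monthhop(n='35')
<< 1865-04-10
>> kalendar.stepdays(n='-217')
<< 1864-09-05
>> kalendar.gapto(d='1863-09-12')
<< -359
>> exchanger.express(v='-67/4', u_from='C', u_to='m')
<< ToolError: incompatible units
>> kalendar.lastday()
<< 1864-09-30
>> exchanger.express(v='-3096', u_from='yd', u_to='in')
<< -111456

Answer: 1864-09-30


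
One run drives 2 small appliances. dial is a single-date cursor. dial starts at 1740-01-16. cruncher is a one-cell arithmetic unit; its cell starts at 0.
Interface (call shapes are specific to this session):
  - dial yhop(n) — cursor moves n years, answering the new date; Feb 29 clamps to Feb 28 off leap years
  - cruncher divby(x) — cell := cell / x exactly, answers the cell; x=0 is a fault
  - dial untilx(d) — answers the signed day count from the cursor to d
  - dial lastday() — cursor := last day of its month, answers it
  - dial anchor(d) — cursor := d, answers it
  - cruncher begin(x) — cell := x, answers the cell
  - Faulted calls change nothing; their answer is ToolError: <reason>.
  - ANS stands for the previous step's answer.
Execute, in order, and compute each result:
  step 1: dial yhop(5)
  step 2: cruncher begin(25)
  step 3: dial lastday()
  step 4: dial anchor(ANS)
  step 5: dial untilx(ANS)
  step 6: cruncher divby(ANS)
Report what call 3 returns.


Using dial yhop with n: 5, and observe 1745-01-16.
Now I run cruncher begin with x: 25, and observe 25.
Using dial lastday(), and see 1745-01-31.
I use dial anchor with d: ANS, and observe 1745-01-31.
I use dial untilx with d: ANS, and see 0.
I invoke cruncher divby with x: ANS, giving ToolError: division by zero.

Answer: 1745-01-31
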